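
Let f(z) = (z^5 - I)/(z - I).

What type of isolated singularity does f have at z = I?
The numerator vanishes at z = I ((I)^5 = I), so it is divisible by z - I:
  z^5 - I = (z - I)*(z^4 + I*z^3 - z^2 - I*z + 1)
Hence for z ≠ I, f(z) = z^4 + I*z^3 - z^2 - I*z + 1, a polynomial, and lim_{z→I} f(z) = 5 is finite.
So the singularity is removable.

Final answer: removable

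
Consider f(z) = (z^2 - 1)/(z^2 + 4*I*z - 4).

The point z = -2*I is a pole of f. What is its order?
Factor the denominator:
  z^2 + 4*I*z - 4 = (z + 2*I)^2

The numerator P(z) = z^2 - 1 has P(-2*I) = -5 ≠ 0, so no factor of (z + 2*I) cancels.
Near z = -2*I we can therefore write f(z) = g(z)/(z + 2*I)^2 with g analytic at -2*I and g(-2*I) ≠ 0 (g is just the numerator).

Hence z = -2*I is a pole of order 2.

Final answer: 2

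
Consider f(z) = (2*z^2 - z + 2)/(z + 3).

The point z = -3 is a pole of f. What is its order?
Factor the denominator:
  z + 3 = (z + 3)

The numerator P(z) = 2*z^2 - z + 2 has P(-3) = 23 ≠ 0, so no factor of (z + 3) cancels.
Near z = -3 we can therefore write f(z) = g(z)/(z + 3) with g analytic at -3 and g(-3) ≠ 0 (g is just the numerator).

Hence z = -3 is a pole of order 1.

Final answer: 1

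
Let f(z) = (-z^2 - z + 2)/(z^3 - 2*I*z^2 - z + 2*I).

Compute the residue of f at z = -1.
1/5 - 2*I/5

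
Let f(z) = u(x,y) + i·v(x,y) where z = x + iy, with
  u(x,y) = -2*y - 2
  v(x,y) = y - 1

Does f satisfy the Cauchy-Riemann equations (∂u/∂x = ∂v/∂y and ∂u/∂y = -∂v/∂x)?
∂u/∂x = 0
∂v/∂y = 1
∂u/∂y = -2
∂v/∂x = 0
∂u/∂x ≠ ∂v/∂y and ∂u/∂y ≠ -∂v/∂x; the Cauchy-Riemann equations are not satisfied, so f is not analytic.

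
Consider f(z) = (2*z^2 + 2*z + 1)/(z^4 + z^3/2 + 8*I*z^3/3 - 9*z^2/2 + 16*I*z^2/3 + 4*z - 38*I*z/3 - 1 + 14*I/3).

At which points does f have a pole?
{-3 + I/3, 1/2, 1 - 3*I, 1}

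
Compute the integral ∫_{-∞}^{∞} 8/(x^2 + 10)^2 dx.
Let f(z) = 8/(z^2 + 10)^2. The denominator has no real zeros and deg Q - deg P = 4 ≥ 2, so the integral of f over the upper semicircle |z| = R tends to 0 as R → ∞. Closing the contour in the upper half-plane,
  ∫_{-∞}^{∞} f(x) dx = 2πi · Σ Res(f, z_k)  over the poles with Im z_k > 0.

Zeros of the denominator: z^2 + 10 = 0 gives z = ±sqrt(10)*I.
Upper half-plane: z = sqrt(10)*I (a pole of order 2).

Write f(z) = g(z)/(z - sqrt(10)*I)^2 with g(z) = 8/(z + sqrt(10)*I)^2. For a double pole, Res(f, z₀) = g'(z₀):
  g'(z) = -16/(z + sqrt(10)*I)^3
  Res(f, sqrt(10)*I) = g'(sqrt(10)*I) = -sqrt(10)*I/50

∫_{-∞}^{∞} f(x) dx = 2πi · (-sqrt(10)*I/50) = sqrt(10)*pi/25

Final answer: sqrt(10)*pi/25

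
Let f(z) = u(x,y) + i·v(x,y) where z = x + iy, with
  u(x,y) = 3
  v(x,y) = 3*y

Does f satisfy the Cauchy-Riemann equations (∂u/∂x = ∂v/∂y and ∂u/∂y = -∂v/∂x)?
∂u/∂x = 0
∂v/∂y = 3
∂u/∂y = 0
∂v/∂x = 0
∂u/∂x ≠ ∂v/∂y; the Cauchy-Riemann equations are not satisfied, so f is not analytic.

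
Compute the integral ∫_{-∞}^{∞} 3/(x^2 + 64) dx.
Let f(z) = 3/(z^2 + 64). The denominator has no real zeros and deg Q - deg P = 2 ≥ 2, so the integral of f over the upper semicircle |z| = R tends to 0 as R → ∞. Closing the contour in the upper half-plane,
  ∫_{-∞}^{∞} f(x) dx = 2πi · Σ Res(f, z_k)  over the poles with Im z_k > 0.

Zeros of the denominator: z^2 + 64 = 0 gives z = ±8*I.
Upper half-plane: z = 8*I (simple).

Each pole is a simple zero of Q(z) = z^2 + 64, so Res(f, z₀) = P(z₀)/Q'(z₀) with P(z) = 3, Q'(z) = 2*z:
  Res(f, 8*I) = (3)/(16*I) = -3*I/16

∫_{-∞}^{∞} f(x) dx = 2πi · (-3*I/16) = 3*pi/8

Final answer: 3*pi/8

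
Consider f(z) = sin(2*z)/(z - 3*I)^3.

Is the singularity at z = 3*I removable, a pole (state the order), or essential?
Write f(z) = g(z)/(z - 3*I)^3 with g(z) = sin(2*z).
g is entire and g(3*I) = I*sinh(6) ≠ 0, so no factor of (z - 3*I) cancels: the Laurent expansion of f about z = 3*I starts at the power -3, i.e. lim_{z→z₀} (z - z₀)^3 f(z) = I*sinh(6) is finite and nonzero.
So z = 3*I is a pole of order 3.

Final answer: pole of order 3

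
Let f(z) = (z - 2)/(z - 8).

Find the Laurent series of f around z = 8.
Put w = z - (8), i.e. z = w + 8. The denominator is w, so it suffices to rewrite the numerator in powers of w.

P(z) = z - 2
P(w + 8) = 6 + w

Dividing each term by w:
  f = 6/w + 1

Substituting back w = z - 8:
  f(z) = 6/(z - 8) + 1

The series is finite because the numerator is a polynomial; the negative powers form the principal part, and the coefficient of 1/(z - 8) gives Res(f, 8) = 6.

Final answer: 6/(z - 8) + 1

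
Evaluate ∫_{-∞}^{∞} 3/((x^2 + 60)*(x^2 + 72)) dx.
Let f(z) = 3/((z^2 + 60)*(z^2 + 72)). The denominator has no real zeros and deg Q - deg P = 4 ≥ 2, so the integral of f over the upper semicircle |z| = R tends to 0 as R → ∞. Closing the contour in the upper half-plane,
  ∫_{-∞}^{∞} f(x) dx = 2πi · Σ Res(f, z_k)  over the poles with Im z_k > 0.

Zeros of the denominator: z^2 + 60 = 0 gives z = ±2*sqrt(15)*I; z^2 + 72 = 0 gives z = ±6*sqrt(2)*I.
Upper half-plane: z = 2*sqrt(15)*I, z = 6*sqrt(2)*I (simple).

Each pole is a simple zero of Q(z) = z^4 + 132*z^2 + 4320, so Res(f, z₀) = P(z₀)/Q'(z₀) with P(z) = 3, Q'(z) = 4*z^3 + 264*z:
  Res(f, 2*sqrt(15)*I) = (3)/(48*sqrt(15)*I) = -sqrt(15)*I/240
  Res(f, 6*sqrt(2)*I) = (3)/(-144*sqrt(2)*I) = sqrt(2)*I/96

Sum of residues: I*(-sqrt(15)/240 + sqrt(2)/96)
∫_{-∞}^{∞} f(x) dx = 2πi · (I*(-sqrt(15)/240 + sqrt(2)/96)) = pi*(-5*sqrt(2) + 2*sqrt(15))/240

Final answer: pi*(-5*sqrt(2) + 2*sqrt(15))/240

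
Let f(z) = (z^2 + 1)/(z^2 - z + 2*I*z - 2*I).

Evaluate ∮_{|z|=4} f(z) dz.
pi*(4 + 2*I)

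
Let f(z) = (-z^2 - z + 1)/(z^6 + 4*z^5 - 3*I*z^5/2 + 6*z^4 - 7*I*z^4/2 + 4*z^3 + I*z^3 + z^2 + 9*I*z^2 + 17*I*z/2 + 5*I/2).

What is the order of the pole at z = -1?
Factor the denominator:
  z^6 + 4*z^5 - 3*I*z^5/2 + 6*z^4 - 7*I*z^4/2 + 4*z^3 + I*z^3 + z^2 + 9*I*z^2 + 17*I*z/2 + 5*I/2 = (z + 1)^4*(z - 1 + I/2)*(z + 1 - 2*I)

The numerator P(z) = -z^2 - z + 1 has P(-1) = 1 ≠ 0, so no factor of (z + 1) cancels.
Near z = -1 we can therefore write f(z) = g(z)/(z + 1)^4 with g analytic at -1 and g(-1) ≠ 0 (g is the numerator divided by the remaining denominator factors).

Hence z = -1 is a pole of order 4.

Final answer: 4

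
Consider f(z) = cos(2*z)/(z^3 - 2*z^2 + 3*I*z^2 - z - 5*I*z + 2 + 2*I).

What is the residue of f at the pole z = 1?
Write f(z) = P(z)/Q(z) with P(z) = cos(2*z) and Q(z) = z^3 - 2*z^2 + 3*I*z^2 - z - 5*I*z + 2 + 2*I.
The denominator factors as Q(z) = (z + 2*I)*(z - 1)*(z - 1 + I), so z = 1 is a simple zero of Q and P is analytic there; z = 1 is therefore a simple pole and
  Res(f, z₀) = P(z₀)/Q'(z₀).

Q'(z) = 3*z^2 - 4*z + 6*I*z - 1 - 5*I, so Q'(1) = -2 + I.
P(1) = cos(2).

Res(f, 1) = (cos(2))/(-2 + I) = (-2/5 - I/5)*cos(2)

Final answer: (-2/5 - I/5)*cos(2)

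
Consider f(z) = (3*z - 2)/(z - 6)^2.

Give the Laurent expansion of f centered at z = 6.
Put w = z - (6), i.e. z = w + 6. The denominator is w^2, so it suffices to rewrite the numerator in powers of w.

P(z) = 3*z - 2
P(w + 6) = 16 + 3*w

Dividing each term by w^2:
  f = 16/w^2 + 3/w

Substituting back w = z - 6:
  f(z) = 16/(z - 6)^2 + 3/(z - 6)

The series is finite because the numerator is a polynomial; the negative powers form the principal part, and the coefficient of 1/(z - 6) gives Res(f, 6) = 3.

Final answer: 16/(z - 6)^2 + 3/(z - 6)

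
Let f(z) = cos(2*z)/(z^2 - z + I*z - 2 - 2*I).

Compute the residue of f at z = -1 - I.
(-3/10 + I/10)*cos(2 + 2*I)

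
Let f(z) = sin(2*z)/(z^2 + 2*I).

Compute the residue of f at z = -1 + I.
(1/4 + I/4)*sin(2 - 2*I)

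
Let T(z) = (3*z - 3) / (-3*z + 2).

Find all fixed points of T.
T(z) = z means 3*z - 3 = z*(-3*z + 2), i.e.
  -3*z^2 - z + 3 = 0.
Discriminant: (-1)^2 - 4*(-3)*(3) = 37, so the roots are real.
  z = (1 ± sqrt(37))/(2*(-3))
Fixed points: {-sqrt(37)/6 - 1/6, -1/6 + sqrt(37)/6}

Final answer: {-sqrt(37)/6 - 1/6, -1/6 + sqrt(37)/6}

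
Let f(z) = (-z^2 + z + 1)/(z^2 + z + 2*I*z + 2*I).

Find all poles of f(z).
The singularities of f are the zeros of the denominator. Factoring,
  z^2 + z + 2*I*z + 2*I = (z + 2*I)*(z + 1)
so the candidates are z = -2*I, z = -1.

Check the numerator P(z) = -z^2 + z + 1 at each one:
  P(-2*I) = 5 - 2*I ≠ 0, so z = -2*I is a (simple) pole.
  P(-1) = -1 ≠ 0, so z = -1 is a (simple) pole.

Poles of f: {-1, -2*I}

Final answer: {-1, -2*I}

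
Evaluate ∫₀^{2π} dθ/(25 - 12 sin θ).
Call the integral J. The integrand is 2π-periodic and we integrate over a full period, so shifting θ does not change the value (θ → θ + π/2 turns sin θ into cos θ; θ → θ + π flips the sign of the trig term). Hence
  J = ∫₀^{2π} dθ/(25 + 12 cos θ).
Put z = e^{iθ}: then cos θ = (z + 1/z)/2, dθ = dz/(iz), and z runs once counterclockwise around |z| = 1:
  J = ∮_{|z|=1} 1/(25 + 12*(z + 1/z)/2) · dz/(iz) = (2/i) ∮_{|z|=1} dz/(12*z^2 + 50*z + 12).
The roots of 12*z^2 + 50*z + 12 are z = (-25 ± sqrt(25^2 - 12^2))/12, with sqrt(481) = sqrt(481); their product is 1, so only z₊ = -25/12 + sqrt(481)/12 lies inside the unit circle (z₋ = -25/12 - sqrt(481)/12 lies outside).
z₊ is a simple zero of q(z) = 12*z^2 + 50*z + 12, so Res(1/q, z₊) = 1/q'(z₊) with q'(z) = 24*z + 50; and q'(z₊) = 12*(z₊ - z₋) = 2*sqrt(481).
Therefore J = (2/i) · 2πi · 1/(2*sqrt(481)) = 2*pi/(sqrt(481)) = 2*sqrt(481)*pi/481

Final answer: 2*sqrt(481)*pi/481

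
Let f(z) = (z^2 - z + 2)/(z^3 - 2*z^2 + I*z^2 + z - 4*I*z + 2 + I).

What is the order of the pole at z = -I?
Factor the denominator:
  z^3 - 2*z^2 + I*z^2 + z - 4*I*z + 2 + I = (z + I)^2*(z - 2 - I)

The numerator P(z) = z^2 - z + 2 has P(-I) = 1 + I ≠ 0, so no factor of (z + I) cancels.
Near z = -I we can therefore write f(z) = g(z)/(z + I)^2 with g analytic at -I and g(-I) ≠ 0 (g is the numerator divided by the remaining denominator factors).

Hence z = -I is a pole of order 2.

Final answer: 2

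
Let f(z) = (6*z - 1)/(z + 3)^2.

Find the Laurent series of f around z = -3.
Put w = z - (-3), i.e. z = w - 3. The denominator is w^2, so it suffices to rewrite the numerator in powers of w.

P(z) = 6*z - 1
P(w - 3) = -19 + 6*w

Dividing each term by w^2:
  f = -19/w^2 + 6/w

Substituting back w = z + 3:
  f(z) = -19/(z + 3)^2 + 6/(z + 3)

The series is finite because the numerator is a polynomial; the negative powers form the principal part, and the coefficient of 1/(z + 3) gives Res(f, -3) = 6.

Final answer: -19/(z + 3)^2 + 6/(z + 3)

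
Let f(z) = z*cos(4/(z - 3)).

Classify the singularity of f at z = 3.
Let u = z - 3. Then
  cos(4/u) = Σ_{k≥0} (-1)^k (4)^(2k)/((2k)!·u^(2k)) = 1 - 8/u^2 + 32/(3*u^4) + ...
which has infinitely many negative powers of u, so cos(4/(z - 3)) has an essential singularity at z = 3.
The extra factor z is a nonzero polynomial; if the product had at most a pole at z = 3, dividing by that polynomial would leave cos(4/(z - 3)) with at most a pole too — contradiction. (Equivalently, the product's Laurent series still has infinitely many negative powers.)
So the singularity is essential.

Final answer: essential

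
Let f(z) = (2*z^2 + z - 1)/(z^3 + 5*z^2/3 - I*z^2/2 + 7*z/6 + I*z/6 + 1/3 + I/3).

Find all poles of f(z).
The singularities of f are the zeros of the denominator. Factoring,
  z^3 + 5*z^2/3 - I*z^2/2 + 7*z/6 + I*z/6 + 1/3 + I/3 = (z + 2/3)*(z + 1 - I)*(z + I/2)
so the candidates are z = -2/3, z = -1 + I, z = -I/2.

Check the numerator P(z) = 2*z^2 + z - 1 at each one:
  P(-2/3) = -7/9 ≠ 0, so z = -2/3 is a (simple) pole.
  P(-1 + I) = -2 - 3*I ≠ 0, so z = -1 + I is a (simple) pole.
  P(-I/2) = -3/2 - I/2 ≠ 0, so z = -I/2 is a (simple) pole.

Poles of f: {-1 + I, -2/3, -I/2}

Final answer: {-1 + I, -2/3, -I/2}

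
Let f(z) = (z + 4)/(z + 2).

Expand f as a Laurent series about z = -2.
2/(z + 2) + 1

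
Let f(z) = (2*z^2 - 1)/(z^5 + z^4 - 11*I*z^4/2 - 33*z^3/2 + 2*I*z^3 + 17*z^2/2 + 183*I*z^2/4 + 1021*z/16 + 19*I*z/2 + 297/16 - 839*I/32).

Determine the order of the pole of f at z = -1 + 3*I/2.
Factor the denominator:
  z^5 + z^4 - 11*I*z^4/2 - 33*z^3/2 + 2*I*z^3 + 17*z^2/2 + 183*I*z^2/4 + 1021*z/16 + 19*I*z/2 + 297/16 - 839*I/32 = (z + 1 - 3*I/2)^4*(z - 3 + I/2)

The numerator P(z) = 2*z^2 - 1 has P(-1 + 3*I/2) = -7/2 - 6*I ≠ 0, so no factor of (z + 1 - 3*I/2) cancels.
Near z = -1 + 3*I/2 we can therefore write f(z) = g(z)/(z + 1 - 3*I/2)^4 with g analytic at -1 + 3*I/2 and g(-1 + 3*I/2) ≠ 0 (g is the numerator divided by the remaining denominator factors).

Hence z = -1 + 3*I/2 is a pole of order 4.

Final answer: 4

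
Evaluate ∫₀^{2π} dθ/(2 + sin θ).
Call the integral J. The integrand is 2π-periodic and we integrate over a full period, so shifting θ does not change the value (θ → θ + π/2 turns sin θ into cos θ). Hence
  J = ∫₀^{2π} dθ/(2 + cos θ).
Put z = e^{iθ}: then cos θ = (z + 1/z)/2, dθ = dz/(iz), and z runs once counterclockwise around |z| = 1:
  J = ∮_{|z|=1} 1/(2 + (z + 1/z)/2) · dz/(iz) = (2/i) ∮_{|z|=1} dz/(z^2 + 4*z + 1).
The roots of z^2 + 4*z + 1 are z = (-2 ± sqrt(2^2 - 1^2)), with sqrt(3) = sqrt(3); their product is 1, so only z₊ = -2 + sqrt(3) lies inside the unit circle (z₋ = -2 - sqrt(3) lies outside).
z₊ is a simple zero of q(z) = z^2 + 4*z + 1, so Res(1/q, z₊) = 1/q'(z₊) with q'(z) = 2*z + 4; and q'(z₊) = (z₊ - z₋) = 2*sqrt(3).
Therefore J = (2/i) · 2πi · 1/(2*sqrt(3)) = 2*pi/(sqrt(3)) = 2*sqrt(3)*pi/3

Final answer: 2*sqrt(3)*pi/3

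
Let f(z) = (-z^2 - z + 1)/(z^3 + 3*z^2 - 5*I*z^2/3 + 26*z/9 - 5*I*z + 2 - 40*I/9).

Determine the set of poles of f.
The singularities of f are the zeros of the denominator. Factoring,
  z^3 + 3*z^2 - 5*I*z^2/3 + 26*z/9 - 5*I*z + 2 - 40*I/9 = (z - 2*I)*(z + 2 - I/3)*(z + 1 + 2*I/3)
so the candidates are z = 2*I, z = -2 + I/3, z = -1 - 2*I/3.

Check the numerator P(z) = -z^2 - z + 1 at each one:
  P(2*I) = 5 - 2*I ≠ 0, so z = 2*I is a (simple) pole.
  P(-2 + I/3) = -8/9 + I ≠ 0, so z = -2 + I/3 is a (simple) pole.
  P(-1 - 2*I/3) = 13/9 - 2*I/3 ≠ 0, so z = -1 - 2*I/3 is a (simple) pole.

Poles of f: {-2 + I/3, -1 - 2*I/3, 2*I}

Final answer: {-2 + I/3, -1 - 2*I/3, 2*I}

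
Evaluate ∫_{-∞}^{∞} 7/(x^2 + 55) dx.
Let f(z) = 7/(z^2 + 55). The denominator has no real zeros and deg Q - deg P = 2 ≥ 2, so the integral of f over the upper semicircle |z| = R tends to 0 as R → ∞. Closing the contour in the upper half-plane,
  ∫_{-∞}^{∞} f(x) dx = 2πi · Σ Res(f, z_k)  over the poles with Im z_k > 0.

Zeros of the denominator: z^2 + 55 = 0 gives z = ±sqrt(55)*I.
Upper half-plane: z = sqrt(55)*I (simple).

Each pole is a simple zero of Q(z) = z^2 + 55, so Res(f, z₀) = P(z₀)/Q'(z₀) with P(z) = 7, Q'(z) = 2*z:
  Res(f, sqrt(55)*I) = (7)/(2*sqrt(55)*I) = -7*sqrt(55)*I/110

∫_{-∞}^{∞} f(x) dx = 2πi · (-7*sqrt(55)*I/110) = 7*sqrt(55)*pi/55

Final answer: 7*sqrt(55)*pi/55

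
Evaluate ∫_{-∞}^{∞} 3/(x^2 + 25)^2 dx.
3*pi/250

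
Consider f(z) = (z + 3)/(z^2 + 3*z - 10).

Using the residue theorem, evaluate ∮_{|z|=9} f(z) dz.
By the residue theorem, ∮_C f(z) dz = 2πi · (sum of the residues of f at the poles inside |z| = 9).

The denominator factors as (z - 2)*(z + 5), so the singularities of f are simple poles at z = 2, z = -5.
  |2|² = 4 < 81 = 9², so this pole is inside the contour.
  |-5|² = 25 < 81 = 9², so this pole is inside the contour.

With P(z) = z + 3 and Q(z) = z^2 + 3*z - 10, each pole is simple, so Res(f, z₀) = P(z₀)/Q'(z₀) with Q'(z) = 2*z + 3.
  Res(f, 2) = P(2)/Q'(2) = (5)/(7) = 5/7
  Res(f, -5) = P(-5)/Q'(-5) = (-2)/(-7) = 2/7

Sum of residues inside C: 1
∮_C f(z) dz = 2πi · (1) = 2*I*pi

Final answer: 2*I*pi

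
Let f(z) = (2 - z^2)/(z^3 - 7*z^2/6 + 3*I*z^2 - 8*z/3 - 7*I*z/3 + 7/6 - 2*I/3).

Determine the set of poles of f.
The singularities of f are the zeros of the denominator. Factoring,
  z^3 - 7*z^2/6 + 3*I*z^2 - 8*z/3 - 7*I*z/3 + 7/6 - 2*I/3 = (z - 2/3 + I)*(z + I)*(z - 1/2 + I)
so the candidates are z = 2/3 - I, z = -I, z = 1/2 - I.

Check the numerator P(z) = 2 - z^2 at each one:
  P(2/3 - I) = 23/9 + 4*I/3 ≠ 0, so z = 2/3 - I is a (simple) pole.
  P(-I) = 3 ≠ 0, so z = -I is a (simple) pole.
  P(1/2 - I) = 11/4 + I ≠ 0, so z = 1/2 - I is a (simple) pole.

Poles of f: {-I, 1/2 - I, 2/3 - I}

Final answer: {-I, 1/2 - I, 2/3 - I}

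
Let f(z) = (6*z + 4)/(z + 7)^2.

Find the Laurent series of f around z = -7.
Put w = z - (-7), i.e. z = w - 7. The denominator is w^2, so it suffices to rewrite the numerator in powers of w.

P(z) = 6*z + 4
P(w - 7) = -38 + 6*w

Dividing each term by w^2:
  f = -38/w^2 + 6/w

Substituting back w = z + 7:
  f(z) = -38/(z + 7)^2 + 6/(z + 7)

The series is finite because the numerator is a polynomial; the negative powers form the principal part, and the coefficient of 1/(z + 7) gives Res(f, -7) = 6.

Final answer: -38/(z + 7)^2 + 6/(z + 7)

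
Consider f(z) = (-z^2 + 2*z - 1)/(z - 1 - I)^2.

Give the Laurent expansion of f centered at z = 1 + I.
Put w = z - (1 + I), i.e. z = w + 1 + I. The denominator is w^2, so it suffices to rewrite the numerator in powers of w.

P(z) = -z^2 + 2*z - 1
P(w + 1 + I) = 1 - 2*I*w - w^2

Dividing each term by w^2:
  f = 1/w^2 - 2*I/w - 1

Substituting back w = z - 1 - I:
  f(z) = 1/(z - 1 - I)^2 - 2*I/(z - 1 - I) - 1

The series is finite because the numerator is a polynomial; the negative powers form the principal part, and the coefficient of 1/(z - 1 - I) gives Res(f, 1 + I) = -2*I.

Final answer: 1/(z - 1 - I)^2 - 2*I/(z - 1 - I) - 1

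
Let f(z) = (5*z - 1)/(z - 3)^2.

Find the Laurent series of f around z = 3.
Put w = z - (3), i.e. z = w + 3. The denominator is w^2, so it suffices to rewrite the numerator in powers of w.

P(z) = 5*z - 1
P(w + 3) = 14 + 5*w

Dividing each term by w^2:
  f = 14/w^2 + 5/w

Substituting back w = z - 3:
  f(z) = 14/(z - 3)^2 + 5/(z - 3)

The series is finite because the numerator is a polynomial; the negative powers form the principal part, and the coefficient of 1/(z - 3) gives Res(f, 3) = 5.

Final answer: 14/(z - 3)^2 + 5/(z - 3)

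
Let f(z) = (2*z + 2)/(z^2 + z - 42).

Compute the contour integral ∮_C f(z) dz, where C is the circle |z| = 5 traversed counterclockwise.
By the residue theorem, ∮_C f(z) dz = 2πi · (sum of the residues of f at the poles inside |z| = 5).

The denominator factors as (z - 6)*(z + 7), so the singularities of f are simple poles at z = 6, z = -7.
  |6|² = 36 > 25 = 5², so this pole is outside the contour.
  |-7|² = 49 > 25 = 5², so this pole is outside the contour.

No pole lies inside the contour, so f is analytic on and inside C and the integral is 0 (Cauchy's theorem).

Final answer: 0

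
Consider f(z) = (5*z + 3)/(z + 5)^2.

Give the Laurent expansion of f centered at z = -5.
-22/(z + 5)^2 + 5/(z + 5)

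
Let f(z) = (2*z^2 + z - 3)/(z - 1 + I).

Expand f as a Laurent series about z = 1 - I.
Put w = z - (1 - I), i.e. z = w + 1 - I. The denominator is w, so it suffices to rewrite the numerator in powers of w.

P(z) = 2*z^2 + z - 3
P(w + 1 - I) = -2 - 5*I + (5 - 4*I)*w + 2*w^2

Dividing each term by w:
  f = (-2 - 5*I)/w + 5 - 4*I + 2*w

Substituting back w = z - 1 + I:
  f(z) = (-2 - 5*I)/(z - 1 + I) + 5 - 4*I + 2*(z - 1 + I)

The series is finite because the numerator is a polynomial; the negative powers form the principal part, and the coefficient of 1/(z - 1 + I) gives Res(f, 1 - I) = -2 - 5*I.

Final answer: (-2 - 5*I)/(z - 1 + I) + 5 - 4*I + 2*(z - 1 + I)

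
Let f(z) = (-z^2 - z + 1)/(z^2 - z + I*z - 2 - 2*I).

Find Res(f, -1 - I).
Write f(z) = P(z)/Q(z) with P(z) = -z^2 - z + 1 and Q(z) = z^2 - z + I*z - 2 - 2*I.
The denominator factors as Q(z) = (z + 1 + I)*(z - 2), so z = -1 - I is a simple zero of Q and P is analytic there; z = -1 - I is therefore a simple pole and
  Res(f, z₀) = P(z₀)/Q'(z₀).

Q'(z) = 2*z - 1 + I, so Q'(-1 - I) = -3 - I.
P(-1 - I) = 2 - I.

Res(f, -1 - I) = (2 - I)/(-3 - I) = -1/2 + I/2

Final answer: -1/2 + I/2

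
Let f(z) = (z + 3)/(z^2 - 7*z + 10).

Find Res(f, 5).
Write f(z) = P(z)/Q(z) with P(z) = z + 3 and Q(z) = z^2 - 7*z + 10.
The denominator factors as Q(z) = (z - 2)*(z - 5), so z = 5 is a simple zero of Q and P is analytic there; z = 5 is therefore a simple pole and
  Res(f, z₀) = P(z₀)/Q'(z₀).

Q'(z) = 2*z - 7, so Q'(5) = 3.
P(5) = 8.

Res(f, 5) = (8)/(3) = 8/3

Final answer: 8/3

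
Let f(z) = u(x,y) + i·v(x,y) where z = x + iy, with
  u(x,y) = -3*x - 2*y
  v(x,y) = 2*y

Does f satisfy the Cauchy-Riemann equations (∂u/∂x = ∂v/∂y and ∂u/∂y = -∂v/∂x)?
∂u/∂x = -3
∂v/∂y = 2
∂u/∂y = -2
∂v/∂x = 0
∂u/∂x ≠ ∂v/∂y and ∂u/∂y ≠ -∂v/∂x; the Cauchy-Riemann equations are not satisfied, so f is not analytic.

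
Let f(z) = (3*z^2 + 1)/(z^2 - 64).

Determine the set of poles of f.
{-8, 8}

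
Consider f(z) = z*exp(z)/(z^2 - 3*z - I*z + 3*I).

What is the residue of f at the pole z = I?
Write f(z) = P(z)/Q(z) with P(z) = z*exp(z) and Q(z) = z^2 - 3*z - I*z + 3*I.
The denominator factors as Q(z) = (z - I)*(z - 3), so z = I is a simple zero of Q and P is analytic there; z = I is therefore a simple pole and
  Res(f, z₀) = P(z₀)/Q'(z₀).

Q'(z) = 2*z - 3 - I, so Q'(I) = -3 + I.
P(I) = I*exp(I).

Res(f, I) = (I*exp(I))/(-3 + I) = (1/10 - 3*I/10)*exp(I)

Final answer: (1/10 - 3*I/10)*exp(I)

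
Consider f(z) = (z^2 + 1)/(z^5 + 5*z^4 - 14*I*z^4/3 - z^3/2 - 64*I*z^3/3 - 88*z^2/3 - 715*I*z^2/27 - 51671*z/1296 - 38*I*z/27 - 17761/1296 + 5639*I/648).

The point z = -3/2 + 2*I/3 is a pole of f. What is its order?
Factor the denominator:
  z^5 + 5*z^4 - 14*I*z^4/3 - z^3/2 - 64*I*z^3/3 - 88*z^2/3 - 715*I*z^2/27 - 51671*z/1296 - 38*I*z/27 - 17761/1296 + 5639*I/648 = (z + 3/2 - 2*I/3)^4*(z - 1 - 2*I)

The numerator P(z) = z^2 + 1 has P(-3/2 + 2*I/3) = 101/36 - 2*I ≠ 0, so no factor of (z + 3/2 - 2*I/3) cancels.
Near z = -3/2 + 2*I/3 we can therefore write f(z) = g(z)/(z + 3/2 - 2*I/3)^4 with g analytic at -3/2 + 2*I/3 and g(-3/2 + 2*I/3) ≠ 0 (g is the numerator divided by the remaining denominator factors).

Hence z = -3/2 + 2*I/3 is a pole of order 4.

Final answer: 4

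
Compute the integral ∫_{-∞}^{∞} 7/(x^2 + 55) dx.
Let f(z) = 7/(z^2 + 55). The denominator has no real zeros and deg Q - deg P = 2 ≥ 2, so the integral of f over the upper semicircle |z| = R tends to 0 as R → ∞. Closing the contour in the upper half-plane,
  ∫_{-∞}^{∞} f(x) dx = 2πi · Σ Res(f, z_k)  over the poles with Im z_k > 0.

Zeros of the denominator: z^2 + 55 = 0 gives z = ±sqrt(55)*I.
Upper half-plane: z = sqrt(55)*I (simple).

Each pole is a simple zero of Q(z) = z^2 + 55, so Res(f, z₀) = P(z₀)/Q'(z₀) with P(z) = 7, Q'(z) = 2*z:
  Res(f, sqrt(55)*I) = (7)/(2*sqrt(55)*I) = -7*sqrt(55)*I/110

∫_{-∞}^{∞} f(x) dx = 2πi · (-7*sqrt(55)*I/110) = 7*sqrt(55)*pi/55

Final answer: 7*sqrt(55)*pi/55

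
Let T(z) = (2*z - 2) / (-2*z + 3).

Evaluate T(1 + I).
Substitute z = 1 + I:
  numerator:   2*(1 + I) - 2 = 2*I
  denominator: -2*(1 + I) + 3 = 1 - 2*I
T(1 + I) = (2*I)/(1 - 2*I); multiplying numerator and denominator by the conjugate 1 + 2*I gives (-4 + 2*I)/5 = -4/5 + 2*I/5

Final answer: -4/5 + 2*I/5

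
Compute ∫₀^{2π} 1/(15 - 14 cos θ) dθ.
Call the integral J. The integrand is 2π-periodic and we integrate over a full period, so shifting θ does not change the value (θ → θ + π flips the sign of the trig term). Hence
  J = ∫₀^{2π} dθ/(15 + 14 cos θ).
Put z = e^{iθ}: then cos θ = (z + 1/z)/2, dθ = dz/(iz), and z runs once counterclockwise around |z| = 1:
  J = ∮_{|z|=1} 1/(15 + 14*(z + 1/z)/2) · dz/(iz) = (2/i) ∮_{|z|=1} dz/(14*z^2 + 30*z + 14).
The roots of 14*z^2 + 30*z + 14 are z = (-15 ± sqrt(15^2 - 14^2))/14, with sqrt(29) = sqrt(29); their product is 1, so only z₊ = -15/14 + sqrt(29)/14 lies inside the unit circle (z₋ = -15/14 - sqrt(29)/14 lies outside).
z₊ is a simple zero of q(z) = 14*z^2 + 30*z + 14, so Res(1/q, z₊) = 1/q'(z₊) with q'(z) = 28*z + 30; and q'(z₊) = 14*(z₊ - z₋) = 2*sqrt(29).
Therefore J = (2/i) · 2πi · 1/(2*sqrt(29)) = 2*pi/(sqrt(29)) = 2*sqrt(29)*pi/29

Final answer: 2*sqrt(29)*pi/29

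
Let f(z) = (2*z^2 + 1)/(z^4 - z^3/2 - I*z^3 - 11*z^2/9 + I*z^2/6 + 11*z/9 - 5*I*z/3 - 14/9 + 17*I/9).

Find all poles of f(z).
{-3/2 + 2*I/3, -I, 1 + I/3, 1 + I}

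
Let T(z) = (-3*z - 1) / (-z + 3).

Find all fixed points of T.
T(z) = z means -3*z - 1 = z*(-z + 3), i.e.
  -z^2 + 6*z + 1 = 0.
Discriminant: (6)^2 - 4*(-1)*(1) = 40, so the roots are real.
  z = (-6 ± sqrt(40))/(2*(-1))
Fixed points: {3 - sqrt(10), 3 + sqrt(10)}

Final answer: {3 - sqrt(10), 3 + sqrt(10)}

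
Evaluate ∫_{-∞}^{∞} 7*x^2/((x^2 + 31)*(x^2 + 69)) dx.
Let f(z) = 7*z^2/((z^2 + 31)*(z^2 + 69)). The denominator has no real zeros and deg Q - deg P = 2 ≥ 2, so the integral of f over the upper semicircle |z| = R tends to 0 as R → ∞. Closing the contour in the upper half-plane,
  ∫_{-∞}^{∞} f(x) dx = 2πi · Σ Res(f, z_k)  over the poles with Im z_k > 0.

Zeros of the denominator: z^2 + 69 = 0 gives z = ±sqrt(69)*I; z^2 + 31 = 0 gives z = ±sqrt(31)*I.
Upper half-plane: z = sqrt(31)*I, z = sqrt(69)*I (simple).

Each pole is a simple zero of Q(z) = z^4 + 100*z^2 + 2139, so Res(f, z₀) = P(z₀)/Q'(z₀) with P(z) = 7*z^2, Q'(z) = 4*z^3 + 200*z:
  Res(f, sqrt(31)*I) = (-217)/(76*sqrt(31)*I) = 7*sqrt(31)*I/76
  Res(f, sqrt(69)*I) = (-483)/(-76*sqrt(69)*I) = -7*sqrt(69)*I/76

Sum of residues: 7*I*(-sqrt(69) + sqrt(31))/76
∫_{-∞}^{∞} f(x) dx = 2πi · (7*I*(-sqrt(69) + sqrt(31))/76) = 7*pi*(-sqrt(31) + sqrt(69))/38

Final answer: 7*pi*(-sqrt(31) + sqrt(69))/38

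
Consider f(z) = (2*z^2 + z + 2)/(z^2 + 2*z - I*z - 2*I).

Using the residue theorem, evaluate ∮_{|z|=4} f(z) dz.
pi*(-4 - 6*I)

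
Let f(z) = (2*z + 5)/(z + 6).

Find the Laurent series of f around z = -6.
Put w = z - (-6), i.e. z = w - 6. The denominator is w, so it suffices to rewrite the numerator in powers of w.

P(z) = 2*z + 5
P(w - 6) = -7 + 2*w

Dividing each term by w:
  f = -7/w + 2

Substituting back w = z + 6:
  f(z) = -7/(z + 6) + 2

The series is finite because the numerator is a polynomial; the negative powers form the principal part, and the coefficient of 1/(z + 6) gives Res(f, -6) = -7.

Final answer: -7/(z + 6) + 2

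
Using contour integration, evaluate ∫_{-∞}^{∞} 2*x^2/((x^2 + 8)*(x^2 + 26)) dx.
Let f(z) = 2*z^2/((z^2 + 8)*(z^2 + 26)). The denominator has no real zeros and deg Q - deg P = 2 ≥ 2, so the integral of f over the upper semicircle |z| = R tends to 0 as R → ∞. Closing the contour in the upper half-plane,
  ∫_{-∞}^{∞} f(x) dx = 2πi · Σ Res(f, z_k)  over the poles with Im z_k > 0.

Zeros of the denominator: z^2 + 26 = 0 gives z = ±sqrt(26)*I; z^2 + 8 = 0 gives z = ±2*sqrt(2)*I.
Upper half-plane: z = 2*sqrt(2)*I, z = sqrt(26)*I (simple).

Each pole is a simple zero of Q(z) = z^4 + 34*z^2 + 208, so Res(f, z₀) = P(z₀)/Q'(z₀) with P(z) = 2*z^2, Q'(z) = 4*z^3 + 68*z:
  Res(f, 2*sqrt(2)*I) = (-16)/(72*sqrt(2)*I) = sqrt(2)*I/9
  Res(f, sqrt(26)*I) = (-52)/(-36*sqrt(26)*I) = -sqrt(26)*I/18

Sum of residues: I*(-sqrt(26) + 2*sqrt(2))/18
∫_{-∞}^{∞} f(x) dx = 2πi · (I*(-sqrt(26) + 2*sqrt(2))/18) = pi*(-2*sqrt(2) + sqrt(26))/9

Final answer: pi*(-2*sqrt(2) + sqrt(26))/9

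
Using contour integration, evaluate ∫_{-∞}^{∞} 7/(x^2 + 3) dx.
Let f(z) = 7/(z^2 + 3). The denominator has no real zeros and deg Q - deg P = 2 ≥ 2, so the integral of f over the upper semicircle |z| = R tends to 0 as R → ∞. Closing the contour in the upper half-plane,
  ∫_{-∞}^{∞} f(x) dx = 2πi · Σ Res(f, z_k)  over the poles with Im z_k > 0.

Zeros of the denominator: z^2 + 3 = 0 gives z = ±sqrt(3)*I.
Upper half-plane: z = sqrt(3)*I (simple).

Each pole is a simple zero of Q(z) = z^2 + 3, so Res(f, z₀) = P(z₀)/Q'(z₀) with P(z) = 7, Q'(z) = 2*z:
  Res(f, sqrt(3)*I) = (7)/(2*sqrt(3)*I) = -7*sqrt(3)*I/6

∫_{-∞}^{∞} f(x) dx = 2πi · (-7*sqrt(3)*I/6) = 7*sqrt(3)*pi/3

Final answer: 7*sqrt(3)*pi/3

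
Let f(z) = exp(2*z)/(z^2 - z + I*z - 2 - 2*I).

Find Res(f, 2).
Write f(z) = P(z)/Q(z) with P(z) = exp(2*z) and Q(z) = z^2 - z + I*z - 2 - 2*I.
The denominator factors as Q(z) = (z + 1 + I)*(z - 2), so z = 2 is a simple zero of Q and P is analytic there; z = 2 is therefore a simple pole and
  Res(f, z₀) = P(z₀)/Q'(z₀).

Q'(z) = 2*z - 1 + I, so Q'(2) = 3 + I.
P(2) = exp(4).

Res(f, 2) = (exp(4))/(3 + I) = (3/10 - I/10)*exp(4)

Final answer: (3/10 - I/10)*exp(4)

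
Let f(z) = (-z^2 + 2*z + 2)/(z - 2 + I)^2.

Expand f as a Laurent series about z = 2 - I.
Put w = z - (2 - I), i.e. z = w + 2 - I. The denominator is w^2, so it suffices to rewrite the numerator in powers of w.

P(z) = -z^2 + 2*z + 2
P(w + 2 - I) = 3 + 2*I + (-2 + 2*I)*w - w^2

Dividing each term by w^2:
  f = (3 + 2*I)/w^2 + (-2 + 2*I)/w - 1

Substituting back w = z - 2 + I:
  f(z) = (3 + 2*I)/(z - 2 + I)^2 + (-2 + 2*I)/(z - 2 + I) - 1

The series is finite because the numerator is a polynomial; the negative powers form the principal part, and the coefficient of 1/(z - 2 + I) gives Res(f, 2 - I) = -2 + 2*I.

Final answer: (3 + 2*I)/(z - 2 + I)^2 + (-2 + 2*I)/(z - 2 + I) - 1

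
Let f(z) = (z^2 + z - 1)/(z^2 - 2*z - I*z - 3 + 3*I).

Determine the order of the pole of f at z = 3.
Factor the denominator:
  z^2 - 2*z - I*z - 3 + 3*I = (z - 3)*(z + 1 - I)

The numerator P(z) = z^2 + z - 1 has P(3) = 11 ≠ 0, so no factor of (z - 3) cancels.
Near z = 3 we can therefore write f(z) = g(z)/(z - 3) with g analytic at 3 and g(3) ≠ 0 (g is the numerator divided by the remaining denominator factors).

Hence z = 3 is a pole of order 1.

Final answer: 1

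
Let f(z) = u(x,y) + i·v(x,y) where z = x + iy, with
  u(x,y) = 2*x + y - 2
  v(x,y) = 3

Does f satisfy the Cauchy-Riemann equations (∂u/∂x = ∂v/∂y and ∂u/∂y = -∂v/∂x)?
∂u/∂x = 2
∂v/∂y = 0
∂u/∂y = 1
∂v/∂x = 0
∂u/∂x ≠ ∂v/∂y and ∂u/∂y ≠ -∂v/∂x; the Cauchy-Riemann equations are not satisfied, so f is not analytic.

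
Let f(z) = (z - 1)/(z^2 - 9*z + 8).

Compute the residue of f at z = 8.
Write f(z) = P(z)/Q(z) with P(z) = z - 1 and Q(z) = z^2 - 9*z + 8.
The denominator factors as Q(z) = (z - 8)*(z - 1), so z = 8 is a simple zero of Q and P is analytic there; z = 8 is therefore a simple pole and
  Res(f, z₀) = P(z₀)/Q'(z₀).

Q'(z) = 2*z - 9, so Q'(8) = 7.
P(8) = 7.

Res(f, 8) = (7)/(7) = 1

Final answer: 1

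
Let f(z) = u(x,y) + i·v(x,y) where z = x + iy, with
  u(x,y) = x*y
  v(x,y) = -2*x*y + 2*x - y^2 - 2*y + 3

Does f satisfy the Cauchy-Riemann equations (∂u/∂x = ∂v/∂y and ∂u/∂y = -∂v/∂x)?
∂u/∂x = y
∂v/∂y = -2*x - 2*y - 2
∂u/∂y = x
∂v/∂x = 2 - 2*y
∂u/∂x ≠ ∂v/∂y and ∂u/∂y ≠ -∂v/∂x; the Cauchy-Riemann equations are not satisfied, so f is not analytic.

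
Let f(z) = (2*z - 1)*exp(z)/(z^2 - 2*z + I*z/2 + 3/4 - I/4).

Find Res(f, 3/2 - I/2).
2*exp(3/2 - I/2)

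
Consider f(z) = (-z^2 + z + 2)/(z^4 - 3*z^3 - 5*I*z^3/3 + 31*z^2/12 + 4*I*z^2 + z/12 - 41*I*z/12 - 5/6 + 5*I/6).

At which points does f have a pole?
{2*I/3, 1 - I/2, 1 + I/2, 1 + I}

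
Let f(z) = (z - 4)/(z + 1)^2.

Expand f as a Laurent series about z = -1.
-5/(z + 1)^2 + 1/(z + 1)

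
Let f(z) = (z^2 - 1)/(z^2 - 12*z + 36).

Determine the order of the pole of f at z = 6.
Factor the denominator:
  z^2 - 12*z + 36 = (z - 6)^2

The numerator P(z) = z^2 - 1 has P(6) = 35 ≠ 0, so no factor of (z - 6) cancels.
Near z = 6 we can therefore write f(z) = g(z)/(z - 6)^2 with g analytic at 6 and g(6) ≠ 0 (g is just the numerator).

Hence z = 6 is a pole of order 2.

Final answer: 2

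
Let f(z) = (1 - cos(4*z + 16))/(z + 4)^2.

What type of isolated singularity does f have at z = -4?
Let u = z + 4. The argument of cos is 4*z + 16 = 4u, so
  f = (1 - cos(4u))/u^2 = ((4u)^2/2 - (4u)^4/24 + ...)/u^2 = 8 - (32/3)*u^2 + ...
The Laurent expansion about u = 0 has no negative powers; equivalently lim_{z→-4} f(z) = 8 exists and is finite.
So the singularity is removable.

Final answer: removable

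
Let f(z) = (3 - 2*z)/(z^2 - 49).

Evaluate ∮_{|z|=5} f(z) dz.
0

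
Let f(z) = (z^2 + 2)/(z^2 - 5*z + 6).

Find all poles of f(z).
The singularities of f are the zeros of the denominator. Factoring,
  z^2 - 5*z + 6 = (z - 3)*(z - 2)
so the candidates are z = 3, z = 2.

Check the numerator P(z) = z^2 + 2 at each one:
  P(3) = 11 ≠ 0, so z = 3 is a (simple) pole.
  P(2) = 6 ≠ 0, so z = 2 is a (simple) pole.

Poles of f: {2, 3}

Final answer: {2, 3}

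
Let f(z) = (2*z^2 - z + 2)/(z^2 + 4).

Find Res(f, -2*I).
Write f(z) = P(z)/Q(z) with P(z) = 2*z^2 - z + 2 and Q(z) = z^2 + 4.
The denominator factors as Q(z) = (z + 2*I)*(z - 2*I), so z = -2*I is a simple zero of Q and P is analytic there; z = -2*I is therefore a simple pole and
  Res(f, z₀) = P(z₀)/Q'(z₀).

Q'(z) = 2*z, so Q'(-2*I) = -4*I.
P(-2*I) = -6 + 2*I.

Res(f, -2*I) = (-6 + 2*I)/(-4*I) = -1/2 - 3*I/2

Final answer: -1/2 - 3*I/2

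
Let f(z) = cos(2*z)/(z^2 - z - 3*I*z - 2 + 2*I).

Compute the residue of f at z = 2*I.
Write f(z) = P(z)/Q(z) with P(z) = cos(2*z) and Q(z) = z^2 - z - 3*I*z - 2 + 2*I.
The denominator factors as Q(z) = (z - 2*I)*(z - 1 - I), so z = 2*I is a simple zero of Q and P is analytic there; z = 2*I is therefore a simple pole and
  Res(f, z₀) = P(z₀)/Q'(z₀).

Q'(z) = 2*z - 1 - 3*I, so Q'(2*I) = -1 + I.
P(2*I) = cosh(4).

Res(f, 2*I) = (cosh(4))/(-1 + I) = (-1/2 - I/2)*cosh(4)

Final answer: (-1/2 - I/2)*cosh(4)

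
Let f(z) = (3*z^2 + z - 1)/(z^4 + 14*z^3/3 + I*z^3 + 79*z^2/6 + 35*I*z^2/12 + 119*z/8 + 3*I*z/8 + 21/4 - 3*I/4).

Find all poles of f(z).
The singularities of f are the zeros of the denominator. Factoring,
  z^4 + 14*z^3/3 + I*z^3 + 79*z^2/6 + 35*I*z^2/12 + 119*z/8 + 3*I*z/8 + 21/4 - 3*I/4 = (z + 1 - I/2)*(z + 3/2 - 3*I/2)*(z + 3/2 + 3*I)*(z + 2/3)
so the candidates are z = -1 + I/2, z = -3/2 + 3*I/2, z = -3/2 - 3*I, z = -2/3.

Check the numerator P(z) = 3*z^2 + z - 1 at each one:
  P(-1 + I/2) = 1/4 - 5*I/2 ≠ 0, so z = -1 + I/2 is a (simple) pole.
  P(-3/2 + 3*I/2) = -5/2 - 12*I ≠ 0, so z = -3/2 + 3*I/2 is a (simple) pole.
  P(-3/2 - 3*I) = -91/4 + 24*I ≠ 0, so z = -3/2 - 3*I is a (simple) pole.
  P(-2/3) = -1/3 ≠ 0, so z = -2/3 is a (simple) pole.

Poles of f: {-3/2 - 3*I, -3/2 + 3*I/2, -1 + I/2, -2/3}

Final answer: {-3/2 - 3*I, -3/2 + 3*I/2, -1 + I/2, -2/3}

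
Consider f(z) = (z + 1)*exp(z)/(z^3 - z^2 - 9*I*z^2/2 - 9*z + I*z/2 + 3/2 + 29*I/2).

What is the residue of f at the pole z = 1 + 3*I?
Write f(z) = P(z)/Q(z) with P(z) = (z + 1)*exp(z) and Q(z) = z^3 - z^2 - 9*I*z^2/2 - 9*z + I*z/2 + 3/2 + 29*I/2.
The denominator factors as Q(z) = (z + 2 - I/2)*(z - 2 - I)*(z - 1 - 3*I), so z = 1 + 3*I is a simple zero of Q and P is analytic there; z = 1 + 3*I is therefore a simple pole and
  Res(f, z₀) = P(z₀)/Q'(z₀).

Q'(z) = 3*z^2 - 2*z - 9*I*z - 9 + I/2, so Q'(1 + 3*I) = -8 + 7*I/2.
P(1 + 3*I) = (2 + 3*I)*exp(1 + 3*I).

Res(f, 1 + 3*I) = ((2 + 3*I)*exp(1 + 3*I))/(-8 + 7*I/2) = (-22/305 - 124*I/305)*exp(1 + 3*I)

Final answer: (-22/305 - 124*I/305)*exp(1 + 3*I)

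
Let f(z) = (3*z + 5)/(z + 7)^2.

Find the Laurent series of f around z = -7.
Put w = z - (-7), i.e. z = w - 7. The denominator is w^2, so it suffices to rewrite the numerator in powers of w.

P(z) = 3*z + 5
P(w - 7) = -16 + 3*w

Dividing each term by w^2:
  f = -16/w^2 + 3/w

Substituting back w = z + 7:
  f(z) = -16/(z + 7)^2 + 3/(z + 7)

The series is finite because the numerator is a polynomial; the negative powers form the principal part, and the coefficient of 1/(z + 7) gives Res(f, -7) = 3.

Final answer: -16/(z + 7)^2 + 3/(z + 7)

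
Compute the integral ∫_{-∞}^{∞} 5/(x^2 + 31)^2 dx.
Let f(z) = 5/(z^2 + 31)^2. The denominator has no real zeros and deg Q - deg P = 4 ≥ 2, so the integral of f over the upper semicircle |z| = R tends to 0 as R → ∞. Closing the contour in the upper half-plane,
  ∫_{-∞}^{∞} f(x) dx = 2πi · Σ Res(f, z_k)  over the poles with Im z_k > 0.

Zeros of the denominator: z^2 + 31 = 0 gives z = ±sqrt(31)*I.
Upper half-plane: z = sqrt(31)*I (a pole of order 2).

Write f(z) = g(z)/(z - sqrt(31)*I)^2 with g(z) = 5/(z + sqrt(31)*I)^2. For a double pole, Res(f, z₀) = g'(z₀):
  g'(z) = -10/(z + sqrt(31)*I)^3
  Res(f, sqrt(31)*I) = g'(sqrt(31)*I) = -5*sqrt(31)*I/3844

∫_{-∞}^{∞} f(x) dx = 2πi · (-5*sqrt(31)*I/3844) = 5*sqrt(31)*pi/1922

Final answer: 5*sqrt(31)*pi/1922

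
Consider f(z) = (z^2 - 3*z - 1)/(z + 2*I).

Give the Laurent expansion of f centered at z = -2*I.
Put w = z - (-2*I), i.e. z = w - 2*I. The denominator is w, so it suffices to rewrite the numerator in powers of w.

P(z) = z^2 - 3*z - 1
P(w - 2*I) = -5 + 6*I + (-3 - 4*I)*w + w^2

Dividing each term by w:
  f = (-5 + 6*I)/w - 3 - 4*I + w

Substituting back w = z + 2*I:
  f(z) = (-5 + 6*I)/(z + 2*I) - 3 - 4*I + (z + 2*I)

The series is finite because the numerator is a polynomial; the negative powers form the principal part, and the coefficient of 1/(z + 2*I) gives Res(f, -2*I) = -5 + 6*I.

Final answer: (-5 + 6*I)/(z + 2*I) - 3 - 4*I + (z + 2*I)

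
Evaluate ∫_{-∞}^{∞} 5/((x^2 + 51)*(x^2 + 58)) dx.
Let f(z) = 5/((z^2 + 51)*(z^2 + 58)). The denominator has no real zeros and deg Q - deg P = 4 ≥ 2, so the integral of f over the upper semicircle |z| = R tends to 0 as R → ∞. Closing the contour in the upper half-plane,
  ∫_{-∞}^{∞} f(x) dx = 2πi · Σ Res(f, z_k)  over the poles with Im z_k > 0.

Zeros of the denominator: z^2 + 51 = 0 gives z = ±sqrt(51)*I; z^2 + 58 = 0 gives z = ±sqrt(58)*I.
Upper half-plane: z = sqrt(51)*I, z = sqrt(58)*I (simple).

Each pole is a simple zero of Q(z) = z^4 + 109*z^2 + 2958, so Res(f, z₀) = P(z₀)/Q'(z₀) with P(z) = 5, Q'(z) = 4*z^3 + 218*z:
  Res(f, sqrt(51)*I) = (5)/(14*sqrt(51)*I) = -5*sqrt(51)*I/714
  Res(f, sqrt(58)*I) = (5)/(-14*sqrt(58)*I) = 5*sqrt(58)*I/812

Sum of residues: 5*I*(-58*sqrt(51) + 51*sqrt(58))/41412
∫_{-∞}^{∞} f(x) dx = 2πi · (5*I*(-58*sqrt(51) + 51*sqrt(58))/41412) = 5*pi*(-51*sqrt(58) + 58*sqrt(51))/20706

Final answer: 5*pi*(-51*sqrt(58) + 58*sqrt(51))/20706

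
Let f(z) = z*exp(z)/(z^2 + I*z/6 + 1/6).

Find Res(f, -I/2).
Write f(z) = P(z)/Q(z) with P(z) = z*exp(z) and Q(z) = z^2 + I*z/6 + 1/6.
The denominator factors as Q(z) = (z - I/3)*(z + I/2), so z = -I/2 is a simple zero of Q and P is analytic there; z = -I/2 is therefore a simple pole and
  Res(f, z₀) = P(z₀)/Q'(z₀).

Q'(z) = 2*z + I/6, so Q'(-I/2) = -5*I/6.
P(-I/2) = -I*exp(-I/2)/2.

Res(f, -I/2) = (-I*exp(-I/2)/2)/(-5*I/6) = 3*exp(-I/2)/5

Final answer: 3*exp(-I/2)/5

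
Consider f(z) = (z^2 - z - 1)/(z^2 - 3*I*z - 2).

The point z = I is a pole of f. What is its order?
Factor the denominator:
  z^2 - 3*I*z - 2 = (z - I)*(z - 2*I)

The numerator P(z) = z^2 - z - 1 has P(I) = -2 - I ≠ 0, so no factor of (z - I) cancels.
Near z = I we can therefore write f(z) = g(z)/(z - I) with g analytic at I and g(I) ≠ 0 (g is the numerator divided by the remaining denominator factors).

Hence z = I is a pole of order 1.

Final answer: 1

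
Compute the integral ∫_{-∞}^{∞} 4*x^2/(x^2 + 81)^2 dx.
Let f(z) = 4*z^2/(z^2 + 81)^2. The denominator has no real zeros and deg Q - deg P = 2 ≥ 2, so the integral of f over the upper semicircle |z| = R tends to 0 as R → ∞. Closing the contour in the upper half-plane,
  ∫_{-∞}^{∞} f(x) dx = 2πi · Σ Res(f, z_k)  over the poles with Im z_k > 0.

Zeros of the denominator: z^2 + 81 = 0 gives z = ±9*I.
Upper half-plane: z = 9*I (a pole of order 2).

Write f(z) = g(z)/(z - 9*I)^2 with g(z) = 4*z^2/(z + 9*I)^2. For a double pole, Res(f, z₀) = g'(z₀):
  g'(z) = 72*I*z/(z + 9*I)^3
  Res(f, 9*I) = g'(9*I) = -I/9

∫_{-∞}^{∞} f(x) dx = 2πi · (-I/9) = 2*pi/9

Final answer: 2*pi/9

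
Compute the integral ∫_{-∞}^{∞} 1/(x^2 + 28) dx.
Let f(z) = 1/(z^2 + 28). The denominator has no real zeros and deg Q - deg P = 2 ≥ 2, so the integral of f over the upper semicircle |z| = R tends to 0 as R → ∞. Closing the contour in the upper half-plane,
  ∫_{-∞}^{∞} f(x) dx = 2πi · Σ Res(f, z_k)  over the poles with Im z_k > 0.

Zeros of the denominator: z^2 + 28 = 0 gives z = ±2*sqrt(7)*I.
Upper half-plane: z = 2*sqrt(7)*I (simple).

Each pole is a simple zero of Q(z) = z^2 + 28, so Res(f, z₀) = P(z₀)/Q'(z₀) with P(z) = 1, Q'(z) = 2*z:
  Res(f, 2*sqrt(7)*I) = (1)/(4*sqrt(7)*I) = -sqrt(7)*I/28

∫_{-∞}^{∞} f(x) dx = 2πi · (-sqrt(7)*I/28) = sqrt(7)*pi/14

Final answer: sqrt(7)*pi/14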